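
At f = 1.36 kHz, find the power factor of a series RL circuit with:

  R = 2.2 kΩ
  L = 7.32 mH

Step 1 — Angular frequency: ω = 2π·f = 2π·1360 = 8545 rad/s.
Step 2 — Component impedances:
  R: Z = R = 2200 Ω
  L: Z = jωL = j·8545·0.00732 = 0 + j62.55 Ω
Step 3 — Series combination: Z_total = R + L = 2200 + j62.55 Ω = 2201∠1.6° Ω.
Step 4 — Power factor: PF = cos(φ) = Re(Z)/|Z| = 2200/2200.9 = 0.9996.
Step 5 — Type: Im(Z) = 62.55 ⇒ lagging (phase φ = 1.6°).

PF = 0.9996 (lagging, φ = 1.6°)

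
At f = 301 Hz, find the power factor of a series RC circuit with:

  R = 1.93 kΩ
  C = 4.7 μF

Step 1 — Angular frequency: ω = 2π·f = 2π·301 = 1891 rad/s.
Step 2 — Component impedances:
  R: Z = R = 1930 Ω
  C: Z = 1/(jωC) = -j/(ω·C) = 0 - j112.5 Ω
Step 3 — Series combination: Z_total = R + C = 1930 - j112.5 Ω = 1933∠-3.3° Ω.
Step 4 — Power factor: PF = cos(φ) = Re(Z)/|Z| = 1930/1933.3 = 0.9983.
Step 5 — Type: Im(Z) = -112.5 ⇒ leading (phase φ = -3.3°).

PF = 0.9983 (leading, φ = -3.3°)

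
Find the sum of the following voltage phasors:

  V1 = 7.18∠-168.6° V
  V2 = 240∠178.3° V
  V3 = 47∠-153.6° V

Step 1 — Convert each phasor to rectangular form:
  V1 = 7.18·(cos(-168.6°) + j·sin(-168.6°)) = -7.038 - j1.419 V
  V2 = 240·(cos(178.3°) + j·sin(178.3°)) = -239.9 + j7.12 V
  V3 = 47·(cos(-153.6°) + j·sin(-153.6°)) = -42.1 - j20.9 V
Step 2 — Sum components: V_total = -289 - j15.2 V.
Step 3 — Convert to polar: |V_total| = 289.4 V, ∠V_total = -177.0°.

V_total = 289.4∠-177.0° V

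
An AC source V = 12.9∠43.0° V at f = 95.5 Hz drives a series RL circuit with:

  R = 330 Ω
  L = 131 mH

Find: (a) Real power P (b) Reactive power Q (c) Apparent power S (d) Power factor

Step 1 — Angular frequency: ω = 2π·f = 2π·95.5 = 600 rad/s.
Step 2 — Component impedances:
  R: Z = R = 330 Ω
  L: Z = jωL = j·600·0.131 = 0 + j78.61 Ω
Step 3 — Series combination: Z_total = R + L = 330 + j78.61 Ω = 339.2∠13.4° Ω.
Step 4 — Source phasor: V = 12.9∠43.0° V = 9.434 + j8.798 V.
Step 5 — Current: I = V / Z = 0.03306 + j0.01878 A = 0.03803∠29.6° A.
Step 6 — Complex power: S = V·I* = 0.4772 + j0.1137 VA.
Step 7 — Real power: P = Re(S) = 0.4772 W.
Step 8 — Reactive power: Q = Im(S) = 0.1137 VAR.
Step 9 — Apparent power: |S| = 0.4905 VA.
Step 10 — Power factor: PF = P/|S| = 0.9728 (lagging).

(a) P = 0.4772 W  (b) Q = 0.1137 VAR  (c) S = 0.4905 VA  (d) PF = 0.9728 (lagging)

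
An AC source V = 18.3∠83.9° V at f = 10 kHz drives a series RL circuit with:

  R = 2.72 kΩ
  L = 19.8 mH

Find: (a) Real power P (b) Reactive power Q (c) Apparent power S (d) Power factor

Step 1 — Angular frequency: ω = 2π·f = 2π·1e+04 = 6.283e+04 rad/s.
Step 2 — Component impedances:
  R: Z = R = 2720 Ω
  L: Z = jωL = j·6.283e+04·0.0198 = 0 + j1244 Ω
Step 3 — Series combination: Z_total = R + L = 2720 + j1244 Ω = 2991∠24.6° Ω.
Step 4 — Source phasor: V = 18.3∠83.9° V = 1.945 + j18.2 V.
Step 5 — Current: I = V / Z = 0.003122 + j0.005262 A = 0.006118∠59.3° A.
Step 6 — Complex power: S = V·I* = 0.1018 + j0.04657 VA.
Step 7 — Real power: P = Re(S) = 0.1018 W.
Step 8 — Reactive power: Q = Im(S) = 0.04657 VAR.
Step 9 — Apparent power: |S| = 0.112 VA.
Step 10 — Power factor: PF = P/|S| = 0.9094 (lagging).

(a) P = 0.1018 W  (b) Q = 0.04657 VAR  (c) S = 0.112 VA  (d) PF = 0.9094 (lagging)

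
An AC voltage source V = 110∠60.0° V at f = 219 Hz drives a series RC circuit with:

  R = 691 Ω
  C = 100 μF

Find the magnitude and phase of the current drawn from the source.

Step 1 — Angular frequency: ω = 2π·f = 2π·219 = 1376 rad/s.
Step 2 — Component impedances:
  R: Z = R = 691 Ω
  C: Z = 1/(jωC) = -j/(ω·C) = 0 - j7.267 Ω
Step 3 — Series combination: Z_total = R + C = 691 - j7.267 Ω = 691∠-0.6° Ω.
Step 4 — Source phasor: V = 110∠60.0° V = 55 + j95.26 V.
Step 5 — Ohm's law: I = V / Z_total = (55 + j95.26) / (691 - j7.267) = 0.07814 + j0.1387 A.
Step 6 — Convert to polar: |I| = 0.1592 A, ∠I = 60.6°.

I = 0.1592∠60.6° A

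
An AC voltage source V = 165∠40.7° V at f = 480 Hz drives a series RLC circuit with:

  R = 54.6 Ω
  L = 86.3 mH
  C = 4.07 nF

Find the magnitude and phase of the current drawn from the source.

Step 1 — Angular frequency: ω = 2π·f = 2π·480 = 3016 rad/s.
Step 2 — Component impedances:
  R: Z = R = 54.6 Ω
  L: Z = jωL = j·3016·0.0863 = 0 + j260.3 Ω
  C: Z = 1/(jωC) = -j/(ω·C) = 0 - j8.147e+04 Ω
Step 3 — Series combination: Z_total = R + L + C = 54.6 - j8.121e+04 Ω = 8.121e+04∠-90.0° Ω.
Step 4 — Source phasor: V = 165∠40.7° V = 125.1 + j107.6 V.
Step 5 — Ohm's law: I = V / Z_total = (125.1 + j107.6) / (54.6 - j8.121e+04) = -0.001324 + j0.001541 A.
Step 6 — Convert to polar: |I| = 0.002032 A, ∠I = 130.7°.

I = 0.002032∠130.7° A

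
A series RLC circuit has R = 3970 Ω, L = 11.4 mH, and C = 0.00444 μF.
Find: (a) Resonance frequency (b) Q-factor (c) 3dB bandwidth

Step 1 — Resonance condition Im(Z)=0 gives ω₀ = 1/√(LC).
Step 2 — ω₀ = 1/√(0.0114·4.44e-09) = 1.406e+05 rad/s.
Step 3 — f₀ = ω₀/(2π) = 2.237e+04 Hz.
Step 4 — Series Q: Q = ω₀L/R = 1.406e+05·0.0114/3970 = 0.4036.
Step 5 — 3dB bandwidth: Δω = ω₀/Q = 3.482e+05 rad/s; BW = Δω/(2π) = 5.543e+04 Hz.

(a) f₀ = 2.237e+04 Hz  (b) Q = 0.4036  (c) BW = 5.543e+04 Hz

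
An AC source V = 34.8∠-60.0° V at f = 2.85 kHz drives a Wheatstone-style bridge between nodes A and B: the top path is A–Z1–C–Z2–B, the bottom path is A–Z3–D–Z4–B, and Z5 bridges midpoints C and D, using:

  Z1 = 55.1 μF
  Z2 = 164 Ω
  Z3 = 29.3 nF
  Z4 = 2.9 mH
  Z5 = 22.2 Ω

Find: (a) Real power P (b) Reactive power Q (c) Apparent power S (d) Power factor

Step 1 — Angular frequency: ω = 2π·f = 2π·2850 = 1.791e+04 rad/s.
Step 2 — Component impedances:
  Z1: Z = 1/(jωC) = -j/(ω·C) = 0 - j1.013 Ω
  Z2: Z = R = 164 Ω
  Z3: Z = 1/(jωC) = -j/(ω·C) = 0 - j1906 Ω
  Z4: Z = jωL = j·1.791e+04·0.0029 = 0 + j51.93 Ω
  Z5: Z = R = 22.2 Ω
Step 3 — Bridge requires nodal analysis (the Z5 bridge couples midpoints C and D, so the two paths cannot be reduced to a simple series/parallel combination). Setting node B to ground and injecting 1 A at node A, the 3-node admittance system at A, C, D solves to V_A = Z_AB = 29.86 + j36.21 Ω = 46.94∠50.5° Ω.
Step 4 — Source phasor: V = 34.8∠-60.0° V = 17.4 - j30.14 V.
Step 5 — Current: I = V / Z = -0.2595 - j0.6945 A = 0.7414∠-110.5° A.
Step 6 — Complex power: S = V·I* = 16.41 + j19.91 VA.
Step 7 — Real power: P = Re(S) = 16.41 W.
Step 8 — Reactive power: Q = Im(S) = 19.91 VAR.
Step 9 — Apparent power: |S| = 25.8 VA.
Step 10 — Power factor: PF = P/|S| = 0.6362 (lagging).

(a) P = 16.41 W  (b) Q = 19.91 VAR  (c) S = 25.8 VA  (d) PF = 0.6362 (lagging)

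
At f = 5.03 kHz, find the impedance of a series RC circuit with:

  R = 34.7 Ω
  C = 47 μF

Step 1 — Angular frequency: ω = 2π·f = 2π·5030 = 3.16e+04 rad/s.
Step 2 — Component impedances:
  R: Z = R = 34.7 Ω
  C: Z = 1/(jωC) = -j/(ω·C) = 0 - j0.6732 Ω
Step 3 — Series combination: Z_total = R + C = 34.7 - j0.6732 Ω = 34.71∠-1.1° Ω.

Z = 34.7 - j0.6732 Ω = 34.71∠-1.1° Ω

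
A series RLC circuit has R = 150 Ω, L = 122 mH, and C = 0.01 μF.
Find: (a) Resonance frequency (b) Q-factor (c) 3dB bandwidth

Step 1 — Resonance: ω₀ = 1/√(LC) = 1/√(0.122·1e-08) = 2.863e+04 rad/s.
Step 2 — f₀ = ω₀/(2π) = 4557 Hz.
Step 3 — Series Q: Q = ω₀L/R = 2.863e+04·0.122/150 = 23.29.
Step 4 — Bandwidth: Δω = ω₀/Q = 1230 rad/s; BW = Δω/(2π) = 195.7 Hz.

(a) f₀ = 4557 Hz  (b) Q = 23.29  (c) BW = 195.7 Hz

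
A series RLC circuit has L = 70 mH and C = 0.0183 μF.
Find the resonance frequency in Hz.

Step 1 — Resonance condition Im(Z)=0 gives ω₀ = 1/√(LC).
Step 2 — ω₀ = 1/√(0.07·1.83e-08) = 2.794e+04 rad/s.
Step 3 — f₀ = ω₀/(2π) = 4447 Hz.

f₀ = 4447 Hz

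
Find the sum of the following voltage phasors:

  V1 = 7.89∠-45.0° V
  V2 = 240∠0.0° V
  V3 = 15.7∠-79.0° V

Step 1 — Convert each phasor to rectangular form:
  V1 = 7.89·(cos(-45.0°) + j·sin(-45.0°)) = 5.579 - j5.579 V
  V2 = 240·(cos(0.0°) + j·sin(0.0°)) = 240 V
  V3 = 15.7·(cos(-79.0°) + j·sin(-79.0°)) = 2.996 - j15.41 V
Step 2 — Sum components: V_total = 248.6 - j20.99 V.
Step 3 — Convert to polar: |V_total| = 249.5 V, ∠V_total = -4.8°.

V_total = 249.5∠-4.8° V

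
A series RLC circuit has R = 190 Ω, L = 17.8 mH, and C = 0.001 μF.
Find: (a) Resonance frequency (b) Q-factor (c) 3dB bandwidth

Step 1 — Resonance condition Im(Z)=0 gives ω₀ = 1/√(LC).
Step 2 — ω₀ = 1/√(0.0178·1e-09) = 2.37e+05 rad/s.
Step 3 — f₀ = ω₀/(2π) = 3.772e+04 Hz.
Step 4 — Series Q: Q = ω₀L/R = 2.37e+05·0.0178/190 = 22.21.
Step 5 — 3dB bandwidth: Δω = ω₀/Q = 1.067e+04 rad/s; BW = Δω/(2π) = 1699 Hz.

(a) f₀ = 3.772e+04 Hz  (b) Q = 22.21  (c) BW = 1699 Hz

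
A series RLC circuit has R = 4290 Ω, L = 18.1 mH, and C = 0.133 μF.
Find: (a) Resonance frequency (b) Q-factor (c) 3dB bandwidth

Step 1 — Resonance: ω₀ = 1/√(LC) = 1/√(0.0181·1.33e-07) = 2.038e+04 rad/s.
Step 2 — f₀ = ω₀/(2π) = 3244 Hz.
Step 3 — Series Q: Q = ω₀L/R = 2.038e+04·0.0181/4290 = 0.08599.
Step 4 — Bandwidth: Δω = ω₀/Q = 2.37e+05 rad/s; BW = Δω/(2π) = 3.772e+04 Hz.

(a) f₀ = 3244 Hz  (b) Q = 0.08599  (c) BW = 3.772e+04 Hz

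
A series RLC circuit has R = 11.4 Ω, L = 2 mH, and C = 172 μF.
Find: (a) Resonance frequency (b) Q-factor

Step 1 — Resonance condition Im(Z)=0 gives ω₀ = 1/√(LC).
Step 2 — ω₀ = 1/√(0.002·0.000172) = 1705 rad/s.
Step 3 — f₀ = ω₀/(2π) = 271.4 Hz.
Step 4 — Series Q: Q = ω₀L/R = 1705·0.002/11.4 = 0.2991.

(a) f₀ = 271.4 Hz  (b) Q = 0.2991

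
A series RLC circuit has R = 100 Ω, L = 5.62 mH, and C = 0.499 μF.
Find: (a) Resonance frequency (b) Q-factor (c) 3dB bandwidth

Step 1 — Resonance condition Im(Z)=0 gives ω₀ = 1/√(LC).
Step 2 — ω₀ = 1/√(0.00562·4.99e-07) = 1.888e+04 rad/s.
Step 3 — f₀ = ω₀/(2π) = 3005 Hz.
Step 4 — Series Q: Q = ω₀L/R = 1.888e+04·0.00562/100 = 1.061.
Step 5 — 3dB bandwidth: Δω = ω₀/Q = 1.779e+04 rad/s; BW = Δω/(2π) = 2832 Hz.

(a) f₀ = 3005 Hz  (b) Q = 1.061  (c) BW = 2832 Hz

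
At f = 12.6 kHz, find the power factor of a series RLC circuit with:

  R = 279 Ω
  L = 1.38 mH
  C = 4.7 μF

Step 1 — Angular frequency: ω = 2π·f = 2π·1.26e+04 = 7.917e+04 rad/s.
Step 2 — Component impedances:
  R: Z = R = 279 Ω
  L: Z = jωL = j·7.917e+04·0.00138 = 0 + j109.3 Ω
  C: Z = 1/(jωC) = -j/(ω·C) = 0 - j2.688 Ω
Step 3 — Series combination: Z_total = R + L + C = 279 + j106.6 Ω = 298.7∠20.9° Ω.
Step 4 — Power factor: PF = cos(φ) = Re(Z)/|Z| = 279/298.66 = 0.9342.
Step 5 — Type: Im(Z) = 106.6 ⇒ lagging (phase φ = 20.9°).

PF = 0.9342 (lagging, φ = 20.9°)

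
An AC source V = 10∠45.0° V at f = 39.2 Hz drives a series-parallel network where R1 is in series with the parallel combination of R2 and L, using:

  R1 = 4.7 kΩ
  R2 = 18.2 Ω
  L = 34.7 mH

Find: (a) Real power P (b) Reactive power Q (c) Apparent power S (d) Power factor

Step 1 — Angular frequency: ω = 2π·f = 2π·39.2 = 246.3 rad/s.
Step 2 — Component impedances:
  R1: Z = R = 4700 Ω
  R2: Z = R = 18.2 Ω
  L: Z = jωL = j·246.3·0.0347 = 0 + j8.547 Ω
Step 3 — Parallel branch: R2 || L = 1/(1/R2 + 1/L) = 3.288 + j7.002 Ω.
Step 4 — Series with R1: Z_total = R1 + (R2 || L) = 4703 + j7.002 Ω = 4703∠0.1° Ω.
Step 5 — Source phasor: V = 10∠45.0° V = 7.071 + j7.071 V.
Step 6 — Current: I = V / Z = 0.001506 + j0.001501 A = 0.002126∠44.9° A.
Step 7 — Complex power: S = V·I* = 0.02126 + j3.166e-05 VA.
Step 8 — Real power: P = Re(S) = 0.02126 W.
Step 9 — Reactive power: Q = Im(S) = 3.166e-05 VAR.
Step 10 — Apparent power: |S| = 0.02126 VA.
Step 11 — Power factor: PF = P/|S| = 1 (lagging).

(a) P = 0.02126 W  (b) Q = 3.166e-05 VAR  (c) S = 0.02126 VA  (d) PF = 1 (lagging)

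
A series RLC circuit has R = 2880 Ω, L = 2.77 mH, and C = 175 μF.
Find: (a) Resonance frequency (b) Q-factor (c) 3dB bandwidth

Step 1 — Resonance: ω₀ = 1/√(LC) = 1/√(0.00277·0.000175) = 1436 rad/s.
Step 2 — f₀ = ω₀/(2π) = 228.6 Hz.
Step 3 — Series Q: Q = ω₀L/R = 1436·0.00277/2880 = 0.001381.
Step 4 — Bandwidth: Δω = ω₀/Q = 1.04e+06 rad/s; BW = Δω/(2π) = 1.655e+05 Hz.

(a) f₀ = 228.6 Hz  (b) Q = 0.001381  (c) BW = 1.655e+05 Hz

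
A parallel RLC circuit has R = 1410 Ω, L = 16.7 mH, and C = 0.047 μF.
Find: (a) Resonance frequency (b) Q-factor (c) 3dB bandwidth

Step 1 — Resonance: ω₀ = 1/√(LC) = 1/√(0.0167·4.7e-08) = 3.569e+04 rad/s.
Step 2 — f₀ = ω₀/(2π) = 5681 Hz.
Step 3 — Parallel Q: Q = R/(ω₀L) = 1410/(3.569e+04·0.0167) = 2.365.
Step 4 — Bandwidth: Δω = ω₀/Q = 1.509e+04 rad/s; BW = Δω/(2π) = 2402 Hz.

(a) f₀ = 5681 Hz  (b) Q = 2.365  (c) BW = 2402 Hz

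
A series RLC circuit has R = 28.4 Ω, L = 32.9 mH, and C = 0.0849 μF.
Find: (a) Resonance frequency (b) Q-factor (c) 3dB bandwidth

Step 1 — Resonance: ω₀ = 1/√(LC) = 1/√(0.0329·8.49e-08) = 1.892e+04 rad/s.
Step 2 — f₀ = ω₀/(2π) = 3011 Hz.
Step 3 — Series Q: Q = ω₀L/R = 1.892e+04·0.0329/28.4 = 21.92.
Step 4 — Bandwidth: Δω = ω₀/Q = 863.2 rad/s; BW = Δω/(2π) = 137.4 Hz.

(a) f₀ = 3011 Hz  (b) Q = 21.92  (c) BW = 137.4 Hz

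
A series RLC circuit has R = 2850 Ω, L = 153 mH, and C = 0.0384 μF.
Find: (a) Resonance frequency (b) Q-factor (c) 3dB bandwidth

Step 1 — Resonance: ω₀ = 1/√(LC) = 1/√(0.153·3.84e-08) = 1.305e+04 rad/s.
Step 2 — f₀ = ω₀/(2π) = 2076 Hz.
Step 3 — Series Q: Q = ω₀L/R = 1.305e+04·0.153/2850 = 0.7004.
Step 4 — Bandwidth: Δω = ω₀/Q = 1.863e+04 rad/s; BW = Δω/(2π) = 2965 Hz.

(a) f₀ = 2076 Hz  (b) Q = 0.7004  (c) BW = 2965 Hz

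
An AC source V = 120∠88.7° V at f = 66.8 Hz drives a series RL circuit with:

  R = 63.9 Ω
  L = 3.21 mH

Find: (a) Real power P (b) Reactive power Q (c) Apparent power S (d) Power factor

Step 1 — Angular frequency: ω = 2π·f = 2π·66.8 = 419.7 rad/s.
Step 2 — Component impedances:
  R: Z = R = 63.9 Ω
  L: Z = jωL = j·419.7·0.00321 = 0 + j1.347 Ω
Step 3 — Series combination: Z_total = R + L = 63.9 + j1.347 Ω = 63.91∠1.2° Ω.
Step 4 — Source phasor: V = 120∠88.7° V = 2.722 + j120 V.
Step 5 — Current: I = V / Z = 0.08215 + j1.876 A = 1.878∠87.5° A.
Step 6 — Complex power: S = V·I* = 225.3 + j4.749 VA.
Step 7 — Real power: P = Re(S) = 225.3 W.
Step 8 — Reactive power: Q = Im(S) = 4.749 VAR.
Step 9 — Apparent power: |S| = 225.3 VA.
Step 10 — Power factor: PF = P/|S| = 0.9998 (lagging).

(a) P = 225.3 W  (b) Q = 4.749 VAR  (c) S = 225.3 VA  (d) PF = 0.9998 (lagging)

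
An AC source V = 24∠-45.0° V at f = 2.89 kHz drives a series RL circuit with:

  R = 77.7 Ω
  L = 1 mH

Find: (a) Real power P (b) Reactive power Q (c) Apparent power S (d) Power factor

Step 1 — Angular frequency: ω = 2π·f = 2π·2890 = 1.816e+04 rad/s.
Step 2 — Component impedances:
  R: Z = R = 77.7 Ω
  L: Z = jωL = j·1.816e+04·0.001 = 0 + j18.16 Ω
Step 3 — Series combination: Z_total = R + L = 77.7 + j18.16 Ω = 79.79∠13.2° Ω.
Step 4 — Source phasor: V = 24∠-45.0° V = 16.97 - j16.97 V.
Step 5 — Current: I = V / Z = 0.1587 - j0.2555 A = 0.3008∠-58.2° A.
Step 6 — Complex power: S = V·I* = 7.029 + j1.643 VA.
Step 7 — Real power: P = Re(S) = 7.029 W.
Step 8 — Reactive power: Q = Im(S) = 1.643 VAR.
Step 9 — Apparent power: |S| = 7.219 VA.
Step 10 — Power factor: PF = P/|S| = 0.9738 (lagging).

(a) P = 7.029 W  (b) Q = 1.643 VAR  (c) S = 7.219 VA  (d) PF = 0.9738 (lagging)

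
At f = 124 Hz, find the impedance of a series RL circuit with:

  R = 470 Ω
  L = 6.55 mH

Step 1 — Angular frequency: ω = 2π·f = 2π·124 = 779.1 rad/s.
Step 2 — Component impedances:
  R: Z = R = 470 Ω
  L: Z = jωL = j·779.1·0.00655 = 0 + j5.103 Ω
Step 3 — Series combination: Z_total = R + L = 470 + j5.103 Ω = 470∠0.6° Ω.

Z = 470 + j5.103 Ω = 470∠0.6° Ω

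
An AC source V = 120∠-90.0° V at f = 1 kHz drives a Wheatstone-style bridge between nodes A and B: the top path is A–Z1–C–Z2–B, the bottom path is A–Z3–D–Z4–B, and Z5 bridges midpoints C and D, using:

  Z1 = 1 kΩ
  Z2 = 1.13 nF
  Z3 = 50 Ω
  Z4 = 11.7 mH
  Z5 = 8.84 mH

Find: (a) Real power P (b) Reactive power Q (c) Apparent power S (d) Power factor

Step 1 — Angular frequency: ω = 2π·f = 2π·1000 = 6283 rad/s.
Step 2 — Component impedances:
  Z1: Z = R = 1000 Ω
  Z2: Z = 1/(jωC) = -j/(ω·C) = 0 - j1.408e+05 Ω
  Z3: Z = R = 50 Ω
  Z4: Z = jωL = j·6283·0.0117 = 0 + j73.51 Ω
  Z5: Z = jωL = j·6283·0.00884 = 0 + j55.54 Ω
Step 3 — Bridge requires nodal analysis (the Z5 bridge couples midpoints C and D, so the two paths cannot be reduced to a simple series/parallel combination). Setting node B to ground and injecting 1 A at node A, the 3-node admittance system at A, C, D solves to V_A = Z_AB = 47.63 + j73.68 Ω = 87.73∠57.1° Ω.
Step 4 — Source phasor: V = 120∠-90.0° V = 0 - j120 V.
Step 5 — Current: I = V / Z = -1.149 - j0.7425 A = 1.368∠-147.1° A.
Step 6 — Complex power: S = V·I* = 89.1 + j137.8 VA.
Step 7 — Real power: P = Re(S) = 89.1 W.
Step 8 — Reactive power: Q = Im(S) = 137.8 VAR.
Step 9 — Apparent power: |S| = 164.1 VA.
Step 10 — Power factor: PF = P/|S| = 0.5429 (lagging).

(a) P = 89.1 W  (b) Q = 137.8 VAR  (c) S = 164.1 VA  (d) PF = 0.5429 (lagging)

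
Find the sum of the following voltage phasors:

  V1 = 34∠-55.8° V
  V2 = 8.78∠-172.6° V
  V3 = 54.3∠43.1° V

Step 1 — Convert each phasor to rectangular form:
  V1 = 34·(cos(-55.8°) + j·sin(-55.8°)) = 19.11 - j28.12 V
  V2 = 8.78·(cos(-172.6°) + j·sin(-172.6°)) = -8.707 - j1.131 V
  V3 = 54.3·(cos(43.1°) + j·sin(43.1°)) = 39.65 + j37.1 V
Step 2 — Sum components: V_total = 50.05 + j7.85 V.
Step 3 — Convert to polar: |V_total| = 50.66 V, ∠V_total = 8.9°.

V_total = 50.66∠8.9° V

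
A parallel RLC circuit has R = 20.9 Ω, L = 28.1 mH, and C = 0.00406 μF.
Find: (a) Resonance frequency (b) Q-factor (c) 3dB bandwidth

Step 1 — Resonance: ω₀ = 1/√(LC) = 1/√(0.0281·4.06e-09) = 9.362e+04 rad/s.
Step 2 — f₀ = ω₀/(2π) = 1.49e+04 Hz.
Step 3 — Parallel Q: Q = R/(ω₀L) = 20.9/(9.362e+04·0.0281) = 0.007944.
Step 4 — Bandwidth: Δω = ω₀/Q = 1.178e+07 rad/s; BW = Δω/(2π) = 1.876e+06 Hz.

(a) f₀ = 1.49e+04 Hz  (b) Q = 0.007944  (c) BW = 1.876e+06 Hz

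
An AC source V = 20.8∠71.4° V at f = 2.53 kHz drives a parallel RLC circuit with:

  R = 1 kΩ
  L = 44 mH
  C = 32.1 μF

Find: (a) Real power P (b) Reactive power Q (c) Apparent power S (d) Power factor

Step 1 — Angular frequency: ω = 2π·f = 2π·2530 = 1.59e+04 rad/s.
Step 2 — Component impedances:
  R: Z = R = 1000 Ω
  L: Z = jωL = j·1.59e+04·0.044 = 0 + j699.4 Ω
  C: Z = 1/(jωC) = -j/(ω·C) = 0 - j1.96 Ω
Step 3 — Parallel combination: 1/Z_total = 1/R + 1/L + 1/C; Z_total = 0.003862 - j1.965 Ω = 1.965∠-89.9° Ω.
Step 4 — Source phasor: V = 20.8∠71.4° V = 6.634 + j19.71 V.
Step 5 — Current: I = V / Z = -10.02 + j3.396 A = 10.58∠161.3° A.
Step 6 — Complex power: S = V·I* = 0.4326 - j220.1 VA.
Step 7 — Real power: P = Re(S) = 0.4326 W.
Step 8 — Reactive power: Q = Im(S) = -220.1 VAR.
Step 9 — Apparent power: |S| = 220.1 VA.
Step 10 — Power factor: PF = P/|S| = 0.001965 (leading).

(a) P = 0.4326 W  (b) Q = -220.1 VAR  (c) S = 220.1 VA  (d) PF = 0.001965 (leading)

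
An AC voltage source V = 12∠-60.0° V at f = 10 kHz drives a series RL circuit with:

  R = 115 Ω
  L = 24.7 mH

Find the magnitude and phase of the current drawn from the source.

Step 1 — Angular frequency: ω = 2π·f = 2π·1e+04 = 6.283e+04 rad/s.
Step 2 — Component impedances:
  R: Z = R = 115 Ω
  L: Z = jωL = j·6.283e+04·0.0247 = 0 + j1552 Ω
Step 3 — Series combination: Z_total = R + L = 115 + j1552 Ω = 1556∠85.8° Ω.
Step 4 — Source phasor: V = 12∠-60.0° V = 6 - j10.39 V.
Step 5 — Ohm's law: I = V / Z_total = (6 - j10.39) / (115 + j1552) = -0.006375 - j0.004338 A.
Step 6 — Convert to polar: |I| = 0.007711 A, ∠I = -145.8°.

I = 0.007711∠-145.8° A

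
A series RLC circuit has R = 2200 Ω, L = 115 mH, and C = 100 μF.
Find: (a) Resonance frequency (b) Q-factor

Step 1 — Resonance condition Im(Z)=0 gives ω₀ = 1/√(LC).
Step 2 — ω₀ = 1/√(0.115·0.0001) = 294.9 rad/s.
Step 3 — f₀ = ω₀/(2π) = 46.93 Hz.
Step 4 — Series Q: Q = ω₀L/R = 294.9·0.115/2200 = 0.01541.

(a) f₀ = 46.93 Hz  (b) Q = 0.01541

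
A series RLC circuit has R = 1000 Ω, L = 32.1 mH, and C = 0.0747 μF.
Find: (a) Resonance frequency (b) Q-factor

Step 1 — Resonance condition Im(Z)=0 gives ω₀ = 1/√(LC).
Step 2 — ω₀ = 1/√(0.0321·7.47e-08) = 2.042e+04 rad/s.
Step 3 — f₀ = ω₀/(2π) = 3250 Hz.
Step 4 — Series Q: Q = ω₀L/R = 2.042e+04·0.0321/1000 = 0.6555.

(a) f₀ = 3250 Hz  (b) Q = 0.6555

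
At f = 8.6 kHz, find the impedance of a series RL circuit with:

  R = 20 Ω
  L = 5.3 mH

Step 1 — Angular frequency: ω = 2π·f = 2π·8600 = 5.404e+04 rad/s.
Step 2 — Component impedances:
  R: Z = R = 20 Ω
  L: Z = jωL = j·5.404e+04·0.0053 = 0 + j286.4 Ω
Step 3 — Series combination: Z_total = R + L = 20 + j286.4 Ω = 287.1∠86.0° Ω.

Z = 20 + j286.4 Ω = 287.1∠86.0° Ω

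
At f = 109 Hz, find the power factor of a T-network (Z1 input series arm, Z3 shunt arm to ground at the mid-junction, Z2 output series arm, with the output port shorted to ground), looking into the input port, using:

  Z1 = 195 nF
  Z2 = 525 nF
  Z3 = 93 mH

Step 1 — Angular frequency: ω = 2π·f = 2π·109 = 684.9 rad/s.
Step 2 — Component impedances:
  Z1: Z = 1/(jωC) = -j/(ω·C) = 0 - j7488 Ω
  Z2: Z = 1/(jωC) = -j/(ω·C) = 0 - j2781 Ω
  Z3: Z = jωL = j·684.9·0.093 = 0 + j63.69 Ω
Step 3 — With the output port shorted to ground, the output series arm Z2 runs from the junction to ground; the shunt arm Z3 also runs from the junction to ground. They appear in parallel: Z3 || Z2 = 0 + j65.19 Ω.
Step 4 — Series with input arm Z1: Z_in = Z1 + (Z3 || Z2) = 0 - j7423 Ω = 7423∠-90.0° Ω.
Step 5 — Power factor: PF = cos(φ) = Re(Z)/|Z| = 0/7423 = 0.
Step 6 — Type: Im(Z) = -7423 ⇒ leading (phase φ = -90.0°).

PF = 0 (leading, φ = -90.0°)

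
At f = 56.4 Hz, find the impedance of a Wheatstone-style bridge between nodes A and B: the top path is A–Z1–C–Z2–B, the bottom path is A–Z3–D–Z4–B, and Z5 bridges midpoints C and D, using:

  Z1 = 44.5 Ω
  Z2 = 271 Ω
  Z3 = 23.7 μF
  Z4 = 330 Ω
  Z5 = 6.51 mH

Step 1 — Angular frequency: ω = 2π·f = 2π·56.4 = 354.4 rad/s.
Step 2 — Component impedances:
  Z1: Z = R = 44.5 Ω
  Z2: Z = R = 271 Ω
  Z3: Z = 1/(jωC) = -j/(ω·C) = 0 - j119.1 Ω
  Z4: Z = R = 330 Ω
  Z5: Z = jωL = j·354.4·0.00651 = 0 + j2.307 Ω
Step 3 — Bridge requires nodal analysis (the Z5 bridge couples midpoints C and D, so the two paths cannot be reduced to a simple series/parallel combination). Setting node B to ground and injecting 1 A at node A, the 3-node admittance system at A, C, D solves to V_A = Z_AB = 188.4 - j14.6 Ω = 188.9∠-4.4° Ω.

Z = 188.4 - j14.6 Ω = 188.9∠-4.4° Ω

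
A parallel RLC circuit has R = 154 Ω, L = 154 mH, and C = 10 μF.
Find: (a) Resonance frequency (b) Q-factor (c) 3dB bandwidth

Step 1 — Resonance: ω₀ = 1/√(LC) = 1/√(0.154·1e-05) = 805.8 rad/s.
Step 2 — f₀ = ω₀/(2π) = 128.3 Hz.
Step 3 — Parallel Q: Q = R/(ω₀L) = 154/(805.8·0.154) = 1.241.
Step 4 — Bandwidth: Δω = ω₀/Q = 649.4 rad/s; BW = Δω/(2π) = 103.3 Hz.

(a) f₀ = 128.3 Hz  (b) Q = 1.241  (c) BW = 103.3 Hz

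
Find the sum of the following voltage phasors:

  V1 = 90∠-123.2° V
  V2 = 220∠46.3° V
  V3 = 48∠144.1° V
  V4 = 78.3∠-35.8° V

Step 1 — Convert each phasor to rectangular form:
  V1 = 90·(cos(-123.2°) + j·sin(-123.2°)) = -49.28 - j75.31 V
  V2 = 220·(cos(46.3°) + j·sin(46.3°)) = 152 + j159.1 V
  V3 = 48·(cos(144.1°) + j·sin(144.1°)) = -38.88 + j28.15 V
  V4 = 78.3·(cos(-35.8°) + j·sin(-35.8°)) = 63.51 - j45.8 V
Step 2 — Sum components: V_total = 127.3 + j66.09 V.
Step 3 — Convert to polar: |V_total| = 143.5 V, ∠V_total = 27.4°.

V_total = 143.5∠27.4° V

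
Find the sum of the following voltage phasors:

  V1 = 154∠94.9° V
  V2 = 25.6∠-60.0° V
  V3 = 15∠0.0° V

Step 1 — Convert each phasor to rectangular form:
  V1 = 154·(cos(94.9°) + j·sin(94.9°)) = -13.15 + j153.4 V
  V2 = 25.6·(cos(-60.0°) + j·sin(-60.0°)) = 12.8 - j22.17 V
  V3 = 15·(cos(0.0°) + j·sin(0.0°)) = 15 V
Step 2 — Sum components: V_total = 14.65 + j131.3 V.
Step 3 — Convert to polar: |V_total| = 132.1 V, ∠V_total = 83.6°.

V_total = 132.1∠83.6° V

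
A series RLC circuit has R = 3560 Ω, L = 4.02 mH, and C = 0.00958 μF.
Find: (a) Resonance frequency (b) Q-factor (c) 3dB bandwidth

Step 1 — Resonance: ω₀ = 1/√(LC) = 1/√(0.00402·9.58e-09) = 1.611e+05 rad/s.
Step 2 — f₀ = ω₀/(2π) = 2.565e+04 Hz.
Step 3 — Series Q: Q = ω₀L/R = 1.611e+05·0.00402/3560 = 0.182.
Step 4 — Bandwidth: Δω = ω₀/Q = 8.856e+05 rad/s; BW = Δω/(2π) = 1.409e+05 Hz.

(a) f₀ = 2.565e+04 Hz  (b) Q = 0.182  (c) BW = 1.409e+05 Hz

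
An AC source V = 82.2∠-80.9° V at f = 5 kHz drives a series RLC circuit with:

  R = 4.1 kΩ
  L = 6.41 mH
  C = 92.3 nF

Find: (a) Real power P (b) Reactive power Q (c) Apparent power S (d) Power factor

Step 1 — Angular frequency: ω = 2π·f = 2π·5000 = 3.142e+04 rad/s.
Step 2 — Component impedances:
  R: Z = R = 4100 Ω
  L: Z = jωL = j·3.142e+04·0.00641 = 0 + j201.4 Ω
  C: Z = 1/(jωC) = -j/(ω·C) = 0 - j344.9 Ω
Step 3 — Series combination: Z_total = R + L + C = 4100 - j143.5 Ω = 4103∠-2.0° Ω.
Step 4 — Source phasor: V = 82.2∠-80.9° V = 13 - j81.17 V.
Step 5 — Current: I = V / Z = 0.003859 - j0.01966 A = 0.02004∠-78.9° A.
Step 6 — Complex power: S = V·I* = 1.646 - j0.05761 VA.
Step 7 — Real power: P = Re(S) = 1.646 W.
Step 8 — Reactive power: Q = Im(S) = -0.05761 VAR.
Step 9 — Apparent power: |S| = 1.647 VA.
Step 10 — Power factor: PF = P/|S| = 0.9994 (leading).

(a) P = 1.646 W  (b) Q = -0.05761 VAR  (c) S = 1.647 VA  (d) PF = 0.9994 (leading)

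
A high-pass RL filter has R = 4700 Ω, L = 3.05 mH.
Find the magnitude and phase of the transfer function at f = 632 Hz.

Step 1 — Angular frequency: ω = 2π·632 = 3971 rad/s.
Step 2 — Transfer function: H(jω) = jωL/(R + jωL).
Step 3 — Numerator jωL = j·12.11; denominator R + jωL = 4700 + j12.11.
Step 4 — H = 6.64e-06 + j0.002577.
Step 5 — Magnitude: |H| = 0.002577 (-51.8 dB); phase: φ = 89.9°.

|H| = 0.002577 (-51.8 dB), φ = 89.9°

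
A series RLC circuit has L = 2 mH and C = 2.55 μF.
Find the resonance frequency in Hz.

Step 1 — Resonance condition Im(Z)=0 gives ω₀ = 1/√(LC).
Step 2 — ω₀ = 1/√(0.002·2.55e-06) = 1.4e+04 rad/s.
Step 3 — f₀ = ω₀/(2π) = 2229 Hz.

f₀ = 2229 Hz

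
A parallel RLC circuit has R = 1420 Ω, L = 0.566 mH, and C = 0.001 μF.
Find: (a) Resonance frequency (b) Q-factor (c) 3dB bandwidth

Step 1 — Resonance: ω₀ = 1/√(LC) = 1/√(0.000566·1e-09) = 1.329e+06 rad/s.
Step 2 — f₀ = ω₀/(2π) = 2.115e+05 Hz.
Step 3 — Parallel Q: Q = R/(ω₀L) = 1420/(1.329e+06·0.000566) = 1.887.
Step 4 — Bandwidth: Δω = ω₀/Q = 7.042e+05 rad/s; BW = Δω/(2π) = 1.121e+05 Hz.

(a) f₀ = 2.115e+05 Hz  (b) Q = 1.887  (c) BW = 1.121e+05 Hz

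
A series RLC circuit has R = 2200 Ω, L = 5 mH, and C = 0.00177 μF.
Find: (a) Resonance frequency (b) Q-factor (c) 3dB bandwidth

Step 1 — Resonance condition Im(Z)=0 gives ω₀ = 1/√(LC).
Step 2 — ω₀ = 1/√(0.005·1.77e-09) = 3.361e+05 rad/s.
Step 3 — f₀ = ω₀/(2π) = 5.35e+04 Hz.
Step 4 — Series Q: Q = ω₀L/R = 3.361e+05·0.005/2200 = 0.764.
Step 5 — 3dB bandwidth: Δω = ω₀/Q = 4.4e+05 rad/s; BW = Δω/(2π) = 7.003e+04 Hz.

(a) f₀ = 5.35e+04 Hz  (b) Q = 0.764  (c) BW = 7.003e+04 Hz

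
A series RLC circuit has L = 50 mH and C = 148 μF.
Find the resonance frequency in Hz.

Step 1 — Resonance condition Im(Z)=0 gives ω₀ = 1/√(LC).
Step 2 — ω₀ = 1/√(0.05·0.000148) = 367.6 rad/s.
Step 3 — f₀ = ω₀/(2π) = 58.51 Hz.

f₀ = 58.51 Hz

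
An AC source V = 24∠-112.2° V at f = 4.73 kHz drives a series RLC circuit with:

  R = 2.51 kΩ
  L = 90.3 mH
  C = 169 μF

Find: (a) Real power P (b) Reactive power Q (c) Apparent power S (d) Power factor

Step 1 — Angular frequency: ω = 2π·f = 2π·4730 = 2.972e+04 rad/s.
Step 2 — Component impedances:
  R: Z = R = 2510 Ω
  L: Z = jωL = j·2.972e+04·0.0903 = 0 + j2684 Ω
  C: Z = 1/(jωC) = -j/(ω·C) = 0 - j0.1991 Ω
Step 3 — Series combination: Z_total = R + L + C = 2510 + j2683 Ω = 3674∠46.9° Ω.
Step 4 — Source phasor: V = 24∠-112.2° V = -9.068 - j22.22 V.
Step 5 — Current: I = V / Z = -0.006102 - j0.002329 A = 0.006532∠-159.1° A.
Step 6 — Complex power: S = V·I* = 0.1071 + j0.1145 VA.
Step 7 — Real power: P = Re(S) = 0.1071 W.
Step 8 — Reactive power: Q = Im(S) = 0.1145 VAR.
Step 9 — Apparent power: |S| = 0.1568 VA.
Step 10 — Power factor: PF = P/|S| = 0.6831 (lagging).

(a) P = 0.1071 W  (b) Q = 0.1145 VAR  (c) S = 0.1568 VA  (d) PF = 0.6831 (lagging)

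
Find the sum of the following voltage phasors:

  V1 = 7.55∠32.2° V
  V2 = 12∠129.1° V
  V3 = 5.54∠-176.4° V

Step 1 — Convert each phasor to rectangular form:
  V1 = 7.55·(cos(32.2°) + j·sin(32.2°)) = 6.389 + j4.023 V
  V2 = 12·(cos(129.1°) + j·sin(129.1°)) = -7.568 + j9.313 V
  V3 = 5.54·(cos(-176.4°) + j·sin(-176.4°)) = -5.529 - j0.3479 V
Step 2 — Sum components: V_total = -6.708 + j12.99 V.
Step 3 — Convert to polar: |V_total| = 14.62 V, ∠V_total = 117.3°.

V_total = 14.62∠117.3° V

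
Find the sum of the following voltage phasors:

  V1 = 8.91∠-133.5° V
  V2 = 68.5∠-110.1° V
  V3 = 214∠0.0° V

Step 1 — Convert each phasor to rectangular form:
  V1 = 8.91·(cos(-133.5°) + j·sin(-133.5°)) = -6.133 - j6.463 V
  V2 = 68.5·(cos(-110.1°) + j·sin(-110.1°)) = -23.54 - j64.33 V
  V3 = 214·(cos(0.0°) + j·sin(0.0°)) = 214 V
Step 2 — Sum components: V_total = 184.3 - j70.79 V.
Step 3 — Convert to polar: |V_total| = 197.5 V, ∠V_total = -21.0°.

V_total = 197.5∠-21.0° V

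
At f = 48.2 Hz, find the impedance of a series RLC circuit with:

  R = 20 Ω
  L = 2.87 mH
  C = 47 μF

Step 1 — Angular frequency: ω = 2π·f = 2π·48.2 = 302.8 rad/s.
Step 2 — Component impedances:
  R: Z = R = 20 Ω
  L: Z = jωL = j·302.8·0.00287 = 0 + j0.8692 Ω
  C: Z = 1/(jωC) = -j/(ω·C) = 0 - j70.25 Ω
Step 3 — Series combination: Z_total = R + L + C = 20 - j69.39 Ω = 72.21∠-73.9° Ω.

Z = 20 - j69.39 Ω = 72.21∠-73.9° Ω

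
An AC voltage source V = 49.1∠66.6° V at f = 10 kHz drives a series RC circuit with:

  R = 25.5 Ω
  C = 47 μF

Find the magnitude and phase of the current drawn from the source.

Step 1 — Angular frequency: ω = 2π·f = 2π·1e+04 = 6.283e+04 rad/s.
Step 2 — Component impedances:
  R: Z = R = 25.5 Ω
  C: Z = 1/(jωC) = -j/(ω·C) = 0 - j0.3386 Ω
Step 3 — Series combination: Z_total = R + C = 25.5 - j0.3386 Ω = 25.5∠-0.8° Ω.
Step 4 — Source phasor: V = 49.1∠66.6° V = 19.5 + j45.06 V.
Step 5 — Ohm's law: I = V / Z_total = (19.5 + j45.06) / (25.5 - j0.3386) = 0.7411 + j1.777 A.
Step 6 — Convert to polar: |I| = 1.925 A, ∠I = 67.4°.

I = 1.925∠67.4° A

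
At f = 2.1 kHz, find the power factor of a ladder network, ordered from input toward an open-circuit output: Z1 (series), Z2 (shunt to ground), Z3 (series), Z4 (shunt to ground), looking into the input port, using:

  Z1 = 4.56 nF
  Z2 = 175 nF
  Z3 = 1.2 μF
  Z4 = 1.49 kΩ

Step 1 — Angular frequency: ω = 2π·f = 2π·2100 = 1.319e+04 rad/s.
Step 2 — Component impedances:
  Z1: Z = 1/(jωC) = -j/(ω·C) = 0 - j1.662e+04 Ω
  Z2: Z = 1/(jωC) = -j/(ω·C) = 0 - j433.1 Ω
  Z3: Z = 1/(jωC) = -j/(ω·C) = 0 - j63.16 Ω
  Z4: Z = R = 1490 Ω
Step 3 — Ladder network (open output): work backward from the far end, alternating series and parallel combinations. Z_in = 113.3 - j1.702e+04 Ω = 1.702e+04∠-89.6° Ω.
Step 4 — Power factor: PF = cos(φ) = Re(Z)/|Z| = 113.31/17016 = 0.006659.
Step 5 — Type: Im(Z) = -1.702e+04 ⇒ leading (phase φ = -89.6°).

PF = 0.006659 (leading, φ = -89.6°)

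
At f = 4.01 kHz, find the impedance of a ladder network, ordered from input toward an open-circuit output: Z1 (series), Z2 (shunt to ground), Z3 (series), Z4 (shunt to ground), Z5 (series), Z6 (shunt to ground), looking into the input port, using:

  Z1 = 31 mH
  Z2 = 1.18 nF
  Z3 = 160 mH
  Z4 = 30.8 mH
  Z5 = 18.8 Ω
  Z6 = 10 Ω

Step 1 — Angular frequency: ω = 2π·f = 2π·4010 = 2.52e+04 rad/s.
Step 2 — Component impedances:
  Z1: Z = jωL = j·2.52e+04·0.031 = 0 + j781.1 Ω
  Z2: Z = 1/(jωC) = -j/(ω·C) = 0 - j3.364e+04 Ω
  Z3: Z = jωL = j·2.52e+04·0.16 = 0 + j4031 Ω
  Z4: Z = jωL = j·2.52e+04·0.0308 = 0 + j776 Ω
  Z5: Z = R = 18.8 Ω
  Z6: Z = R = 10 Ω
Step 3 — Ladder network (open output): work backward from the far end, alternating series and parallel combinations. Z_in = 37.13 + j5363 Ω = 5363∠89.6° Ω.

Z = 37.13 + j5363 Ω = 5363∠89.6° Ω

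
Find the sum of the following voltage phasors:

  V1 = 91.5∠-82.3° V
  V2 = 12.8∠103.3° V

Step 1 — Convert each phasor to rectangular form:
  V1 = 91.5·(cos(-82.3°) + j·sin(-82.3°)) = 12.26 - j90.67 V
  V2 = 12.8·(cos(103.3°) + j·sin(103.3°)) = -2.945 + j12.46 V
Step 2 — Sum components: V_total = 9.315 - j78.22 V.
Step 3 — Convert to polar: |V_total| = 78.77 V, ∠V_total = -83.2°.

V_total = 78.77∠-83.2° V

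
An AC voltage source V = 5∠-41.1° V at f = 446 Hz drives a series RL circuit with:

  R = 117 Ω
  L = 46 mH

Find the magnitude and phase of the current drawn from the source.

Step 1 — Angular frequency: ω = 2π·f = 2π·446 = 2802 rad/s.
Step 2 — Component impedances:
  R: Z = R = 117 Ω
  L: Z = jωL = j·2802·0.046 = 0 + j128.9 Ω
Step 3 — Series combination: Z_total = R + L = 117 + j128.9 Ω = 174.1∠47.8° Ω.
Step 4 — Source phasor: V = 5∠-41.1° V = 3.768 - j3.287 V.
Step 5 — Ohm's law: I = V / Z_total = (3.768 - j3.287) / (117 + j128.9) = 0.0005655 - j0.02872 A.
Step 6 — Convert to polar: |I| = 0.02872 A, ∠I = -88.9°.

I = 0.02872∠-88.9° A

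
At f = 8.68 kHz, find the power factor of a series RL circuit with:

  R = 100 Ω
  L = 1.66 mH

Step 1 — Angular frequency: ω = 2π·f = 2π·8680 = 5.454e+04 rad/s.
Step 2 — Component impedances:
  R: Z = R = 100 Ω
  L: Z = jωL = j·5.454e+04·0.00166 = 0 + j90.53 Ω
Step 3 — Series combination: Z_total = R + L = 100 + j90.53 Ω = 134.9∠42.2° Ω.
Step 4 — Power factor: PF = cos(φ) = Re(Z)/|Z| = 100/134.9 = 0.7413.
Step 5 — Type: Im(Z) = 90.53 ⇒ lagging (phase φ = 42.2°).

PF = 0.7413 (lagging, φ = 42.2°)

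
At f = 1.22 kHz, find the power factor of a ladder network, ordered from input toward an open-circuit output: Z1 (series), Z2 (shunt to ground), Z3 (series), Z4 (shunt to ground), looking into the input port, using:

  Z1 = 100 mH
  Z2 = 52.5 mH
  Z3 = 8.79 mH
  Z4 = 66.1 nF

Step 1 — Angular frequency: ω = 2π·f = 2π·1220 = 7665 rad/s.
Step 2 — Component impedances:
  Z1: Z = jωL = j·7665·0.1 = 0 + j766.5 Ω
  Z2: Z = jωL = j·7665·0.0525 = 0 + j402.4 Ω
  Z3: Z = jωL = j·7665·0.00879 = 0 + j67.38 Ω
  Z4: Z = 1/(jωC) = -j/(ω·C) = 0 - j1974 Ω
Step 3 — Ladder network (open output): work backward from the far end, alternating series and parallel combinations. Z_in = 0 + j1277 Ω = 1277∠90.0° Ω.
Step 4 — Power factor: PF = cos(φ) = Re(Z)/|Z| = 0/1277 = 0.
Step 5 — Type: Im(Z) = 1277 ⇒ lagging (phase φ = 90.0°).

PF = 0 (lagging, φ = 90.0°)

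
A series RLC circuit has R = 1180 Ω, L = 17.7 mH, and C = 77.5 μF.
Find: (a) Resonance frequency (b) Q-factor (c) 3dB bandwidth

Step 1 — Resonance: ω₀ = 1/√(LC) = 1/√(0.0177·7.75e-05) = 853.8 rad/s.
Step 2 — f₀ = ω₀/(2π) = 135.9 Hz.
Step 3 — Series Q: Q = ω₀L/R = 853.8·0.0177/1180 = 0.01281.
Step 4 — Bandwidth: Δω = ω₀/Q = 6.667e+04 rad/s; BW = Δω/(2π) = 1.061e+04 Hz.

(a) f₀ = 135.9 Hz  (b) Q = 0.01281  (c) BW = 1.061e+04 Hz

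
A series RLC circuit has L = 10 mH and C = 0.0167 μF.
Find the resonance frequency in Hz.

Step 1 — Resonance condition Im(Z)=0 gives ω₀ = 1/√(LC).
Step 2 — ω₀ = 1/√(0.01·1.67e-08) = 7.738e+04 rad/s.
Step 3 — f₀ = ω₀/(2π) = 1.232e+04 Hz.

f₀ = 1.232e+04 Hz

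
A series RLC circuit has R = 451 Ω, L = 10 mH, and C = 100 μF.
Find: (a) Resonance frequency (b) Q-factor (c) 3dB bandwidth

Step 1 — Resonance condition Im(Z)=0 gives ω₀ = 1/√(LC).
Step 2 — ω₀ = 1/√(0.01·0.0001) = 1000 rad/s.
Step 3 — f₀ = ω₀/(2π) = 159.2 Hz.
Step 4 — Series Q: Q = ω₀L/R = 1000·0.01/451 = 0.02217.
Step 5 — 3dB bandwidth: Δω = ω₀/Q = 4.51e+04 rad/s; BW = Δω/(2π) = 7178 Hz.

(a) f₀ = 159.2 Hz  (b) Q = 0.02217  (c) BW = 7178 Hz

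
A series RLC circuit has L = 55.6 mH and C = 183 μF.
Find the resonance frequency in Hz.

Step 1 — Resonance condition Im(Z)=0 gives ω₀ = 1/√(LC).
Step 2 — ω₀ = 1/√(0.0556·0.000183) = 313.5 rad/s.
Step 3 — f₀ = ω₀/(2π) = 49.9 Hz.

f₀ = 49.9 Hz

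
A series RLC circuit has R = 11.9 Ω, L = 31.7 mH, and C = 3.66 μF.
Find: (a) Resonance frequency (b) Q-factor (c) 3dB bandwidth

Step 1 — Resonance: ω₀ = 1/√(LC) = 1/√(0.0317·3.66e-06) = 2936 rad/s.
Step 2 — f₀ = ω₀/(2π) = 467.3 Hz.
Step 3 — Series Q: Q = ω₀L/R = 2936·0.0317/11.9 = 7.821.
Step 4 — Bandwidth: Δω = ω₀/Q = 375.4 rad/s; BW = Δω/(2π) = 59.75 Hz.

(a) f₀ = 467.3 Hz  (b) Q = 7.821  (c) BW = 59.75 Hz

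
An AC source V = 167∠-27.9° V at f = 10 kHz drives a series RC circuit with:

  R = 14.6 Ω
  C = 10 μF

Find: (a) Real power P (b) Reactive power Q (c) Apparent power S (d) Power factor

Step 1 — Angular frequency: ω = 2π·f = 2π·1e+04 = 6.283e+04 rad/s.
Step 2 — Component impedances:
  R: Z = R = 14.6 Ω
  C: Z = 1/(jωC) = -j/(ω·C) = 0 - j1.592 Ω
Step 3 — Series combination: Z_total = R + C = 14.6 - j1.592 Ω = 14.69∠-6.2° Ω.
Step 4 — Source phasor: V = 167∠-27.9° V = 147.6 - j78.14 V.
Step 5 — Current: I = V / Z = 10.57 - j4.2 A = 11.37∠-21.7° A.
Step 6 — Complex power: S = V·I* = 1888 - j205.8 VA.
Step 7 — Real power: P = Re(S) = 1888 W.
Step 8 — Reactive power: Q = Im(S) = -205.8 VAR.
Step 9 — Apparent power: |S| = 1899 VA.
Step 10 — Power factor: PF = P/|S| = 0.9941 (leading).

(a) P = 1888 W  (b) Q = -205.8 VAR  (c) S = 1899 VA  (d) PF = 0.9941 (leading)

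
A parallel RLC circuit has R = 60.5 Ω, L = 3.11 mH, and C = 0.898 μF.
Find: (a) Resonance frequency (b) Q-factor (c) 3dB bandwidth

Step 1 — Resonance: ω₀ = 1/√(LC) = 1/√(0.00311·8.98e-07) = 1.892e+04 rad/s.
Step 2 — f₀ = ω₀/(2π) = 3012 Hz.
Step 3 — Parallel Q: Q = R/(ω₀L) = 60.5/(1.892e+04·0.00311) = 1.028.
Step 4 — Bandwidth: Δω = ω₀/Q = 1.841e+04 rad/s; BW = Δω/(2π) = 2929 Hz.

(a) f₀ = 3012 Hz  (b) Q = 1.028  (c) BW = 2929 Hz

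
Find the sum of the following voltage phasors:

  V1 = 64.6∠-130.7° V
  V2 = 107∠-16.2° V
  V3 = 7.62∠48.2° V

Step 1 — Convert each phasor to rectangular form:
  V1 = 64.6·(cos(-130.7°) + j·sin(-130.7°)) = -42.13 - j48.98 V
  V2 = 107·(cos(-16.2°) + j·sin(-16.2°)) = 102.8 - j29.85 V
  V3 = 7.62·(cos(48.2°) + j·sin(48.2°)) = 5.079 + j5.681 V
Step 2 — Sum components: V_total = 65.7 - j73.15 V.
Step 3 — Convert to polar: |V_total| = 98.32 V, ∠V_total = -48.1°.

V_total = 98.32∠-48.1° V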